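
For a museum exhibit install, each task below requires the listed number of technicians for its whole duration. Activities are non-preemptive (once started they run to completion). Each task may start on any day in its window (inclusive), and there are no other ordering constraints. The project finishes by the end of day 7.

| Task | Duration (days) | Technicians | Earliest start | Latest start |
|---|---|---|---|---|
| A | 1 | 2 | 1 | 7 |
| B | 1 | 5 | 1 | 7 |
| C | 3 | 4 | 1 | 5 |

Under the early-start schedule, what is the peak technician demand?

Early-start schedule: A@1, B@1, C@1.
Load per day: day 1: 11, day 2: 4, day 3: 4, day 4: 0, day 5: 0, day 6: 0, day 7: 0.
Peak is 11.

11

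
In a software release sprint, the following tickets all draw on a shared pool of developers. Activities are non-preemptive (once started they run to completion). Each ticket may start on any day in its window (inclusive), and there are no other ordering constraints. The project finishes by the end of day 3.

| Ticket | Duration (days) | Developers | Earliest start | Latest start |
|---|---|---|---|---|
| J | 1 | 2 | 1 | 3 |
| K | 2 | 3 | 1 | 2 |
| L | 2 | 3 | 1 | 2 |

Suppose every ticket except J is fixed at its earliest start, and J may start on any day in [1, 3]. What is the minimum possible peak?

6

J@1: d1:8  d2:6  d3:0 → peak 8
J@2: d1:6  d2:8  d3:0 → peak 8
J@3: d1:6  d2:6  d3:2 → peak 6
Best is J@3, peak 6.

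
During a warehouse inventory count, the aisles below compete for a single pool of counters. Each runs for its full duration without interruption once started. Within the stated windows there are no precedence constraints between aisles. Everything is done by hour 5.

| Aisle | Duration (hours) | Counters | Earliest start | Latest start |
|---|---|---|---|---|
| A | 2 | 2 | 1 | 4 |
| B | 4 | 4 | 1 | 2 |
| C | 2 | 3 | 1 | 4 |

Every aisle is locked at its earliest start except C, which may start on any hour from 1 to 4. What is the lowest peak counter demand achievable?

C@1: h1:9  h2:9  h3:4  h4:4  h5:0 → peak 9
C@2: h1:6  h2:9  h3:7  h4:4  h5:0 → peak 9
C@3: h1:6  h2:6  h3:7  h4:7  h5:0 → peak 7
C@4: h1:6  h2:6  h3:4  h4:7  h5:3 → peak 7
Best is C@3, peak 7.

7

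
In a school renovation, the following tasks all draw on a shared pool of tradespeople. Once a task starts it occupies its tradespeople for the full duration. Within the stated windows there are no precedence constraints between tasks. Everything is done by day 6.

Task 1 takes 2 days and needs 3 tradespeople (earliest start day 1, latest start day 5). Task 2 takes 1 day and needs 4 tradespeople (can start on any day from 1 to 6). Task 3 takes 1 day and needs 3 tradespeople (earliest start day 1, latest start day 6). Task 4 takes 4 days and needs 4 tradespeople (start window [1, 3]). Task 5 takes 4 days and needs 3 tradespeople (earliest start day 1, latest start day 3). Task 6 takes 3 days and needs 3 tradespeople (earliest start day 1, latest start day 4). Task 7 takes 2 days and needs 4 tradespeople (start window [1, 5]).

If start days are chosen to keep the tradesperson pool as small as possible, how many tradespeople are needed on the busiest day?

10

Early-start (Task 1@1, Task 2@1, Task 3@1, Task 4@1, Task 5@1, Task 6@1, Task 7@1) gives peak 24: d1:24  d2:17  d3:10  d4:7  d5:0  d6:0.
Shift Task 2→6, Task 5→2, Task 6→3, Task 7→5.
Schedule Task 1@1, Task 2@6, Task 3@1, Task 4@1, Task 5@2, Task 6@3, Task 7@5: d1:10  d2:10  d3:10  d4:10  d5:10  d6:8 — peak 10.
Total tradesperson-days = 58 over 6 days ⇒ peak ≥ ⌈58/6⌉ = 10, so 10 is optimal.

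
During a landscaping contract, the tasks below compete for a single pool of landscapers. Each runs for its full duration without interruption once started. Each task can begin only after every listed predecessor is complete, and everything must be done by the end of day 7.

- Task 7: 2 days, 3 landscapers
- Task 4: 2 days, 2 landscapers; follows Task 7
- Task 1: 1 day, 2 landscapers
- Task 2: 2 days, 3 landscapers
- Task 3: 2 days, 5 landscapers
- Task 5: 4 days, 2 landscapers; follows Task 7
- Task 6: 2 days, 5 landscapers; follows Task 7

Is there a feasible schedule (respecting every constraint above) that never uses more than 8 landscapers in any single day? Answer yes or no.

yes

Schedule Task 7@1, Task 4@3, Task 1@1, Task 2@4, Task 3@2, Task 5@4, Task 6@6: d1:5  d2:8  d3:7  d4:7  d5:5  d6:7  d7:7 — peak 8 ≤ 8.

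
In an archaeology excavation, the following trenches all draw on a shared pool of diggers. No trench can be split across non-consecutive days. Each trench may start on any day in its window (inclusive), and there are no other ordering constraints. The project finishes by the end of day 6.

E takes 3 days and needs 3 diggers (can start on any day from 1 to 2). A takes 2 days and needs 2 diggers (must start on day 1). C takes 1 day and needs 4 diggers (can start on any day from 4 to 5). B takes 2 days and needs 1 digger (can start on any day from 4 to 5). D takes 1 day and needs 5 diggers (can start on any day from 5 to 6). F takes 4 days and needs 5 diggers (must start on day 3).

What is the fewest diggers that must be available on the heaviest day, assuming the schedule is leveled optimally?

10

Early-start (E@1, A@1, C@4, B@4, D@5, F@3) gives peak 11: d1:5  d2:5  d3:8  d4:10  d5:11  d6:5.
Shift D→6.
Schedule E@1, A@1, C@4, B@4, D@6, F@3: d1:5  d2:5  d3:8  d4:10  d5:6  d6:10 — peak 10.
No arrangement of the 16 feasible schedules does better.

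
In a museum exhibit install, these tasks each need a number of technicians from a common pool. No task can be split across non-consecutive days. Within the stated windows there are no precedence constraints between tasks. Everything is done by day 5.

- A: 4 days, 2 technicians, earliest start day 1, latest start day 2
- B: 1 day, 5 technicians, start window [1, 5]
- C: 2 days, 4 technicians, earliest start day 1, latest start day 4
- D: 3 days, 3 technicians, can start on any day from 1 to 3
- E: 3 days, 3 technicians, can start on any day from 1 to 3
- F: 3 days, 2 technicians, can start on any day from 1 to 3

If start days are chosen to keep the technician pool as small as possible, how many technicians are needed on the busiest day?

Early-start (A@1, B@1, C@1, D@1, E@1, F@1) gives peak 19: d1:19  d2:14  d3:10  d4:2  d5:0.
Shift B→5, E→3, F→3.
Schedule A@1, B@5, C@1, D@1, E@3, F@3: d1:9  d2:9  d3:10  d4:7  d5:10 — peak 10.

10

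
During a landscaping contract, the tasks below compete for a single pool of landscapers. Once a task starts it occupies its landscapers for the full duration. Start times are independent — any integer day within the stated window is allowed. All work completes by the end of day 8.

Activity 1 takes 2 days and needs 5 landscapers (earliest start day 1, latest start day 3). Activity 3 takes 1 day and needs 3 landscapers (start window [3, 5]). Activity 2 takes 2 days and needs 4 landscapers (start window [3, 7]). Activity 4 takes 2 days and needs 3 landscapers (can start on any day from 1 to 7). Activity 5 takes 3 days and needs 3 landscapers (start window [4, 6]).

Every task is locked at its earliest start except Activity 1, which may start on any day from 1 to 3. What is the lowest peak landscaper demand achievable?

Activity 1@1: d1:8  d2:8  d3:7  d4:7  d5:3  d6:3  d7:0  d8:0 → peak 8
Activity 1@2: d1:3  d2:8  d3:12  d4:7  d5:3  d6:3  d7:0  d8:0 → peak 12
Activity 1@3: d1:3  d2:3  d3:12  d4:12  d5:3  d6:3  d7:0  d8:0 → peak 12
Best is Activity 1@1, peak 8.

8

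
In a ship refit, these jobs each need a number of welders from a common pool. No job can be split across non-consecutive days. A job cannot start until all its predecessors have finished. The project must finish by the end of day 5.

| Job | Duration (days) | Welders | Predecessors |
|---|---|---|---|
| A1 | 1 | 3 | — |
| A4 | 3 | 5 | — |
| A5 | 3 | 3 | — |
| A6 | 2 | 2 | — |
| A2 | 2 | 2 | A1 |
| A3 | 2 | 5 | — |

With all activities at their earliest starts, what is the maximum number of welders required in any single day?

18

Early-start schedule: A1@1, A4@1, A5@1, A6@1, A2@2, A3@1.
Load per day: day 1: 18, day 2: 17, day 3: 10, day 4: 0, day 5: 0.
Peak is 18.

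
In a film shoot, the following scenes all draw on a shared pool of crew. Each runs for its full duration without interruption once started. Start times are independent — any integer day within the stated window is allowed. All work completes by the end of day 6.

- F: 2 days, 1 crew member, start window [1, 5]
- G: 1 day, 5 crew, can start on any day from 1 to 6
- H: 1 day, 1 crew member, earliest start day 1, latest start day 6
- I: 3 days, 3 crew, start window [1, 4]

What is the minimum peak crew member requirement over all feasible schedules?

5

Early-start (F@1, G@1, H@1, I@1) gives peak 10: d1:10  d2:4  d3:3  d4:0  d5:0  d6:0.
Shift G→3, I→4.
Schedule F@1, G@3, H@1, I@4: d1:2  d2:1  d3:5  d4:3  d5:3  d6:3 — peak 5.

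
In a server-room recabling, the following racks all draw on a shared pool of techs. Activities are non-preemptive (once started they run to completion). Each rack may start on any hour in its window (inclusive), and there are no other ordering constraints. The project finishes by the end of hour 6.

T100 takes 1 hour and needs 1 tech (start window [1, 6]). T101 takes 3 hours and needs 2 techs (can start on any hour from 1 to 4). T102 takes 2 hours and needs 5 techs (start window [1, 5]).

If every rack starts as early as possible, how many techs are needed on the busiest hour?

8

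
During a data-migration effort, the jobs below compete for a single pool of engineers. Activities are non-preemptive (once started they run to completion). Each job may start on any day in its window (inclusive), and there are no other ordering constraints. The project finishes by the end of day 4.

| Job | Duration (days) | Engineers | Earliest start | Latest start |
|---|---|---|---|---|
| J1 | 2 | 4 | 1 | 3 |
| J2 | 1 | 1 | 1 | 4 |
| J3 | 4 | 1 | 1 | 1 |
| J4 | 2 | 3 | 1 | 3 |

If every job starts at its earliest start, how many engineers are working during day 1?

9

At early start, day 1 has: J1, J2, J3, J4.
Demand: 4 + 1 + 1 + 3 = 9.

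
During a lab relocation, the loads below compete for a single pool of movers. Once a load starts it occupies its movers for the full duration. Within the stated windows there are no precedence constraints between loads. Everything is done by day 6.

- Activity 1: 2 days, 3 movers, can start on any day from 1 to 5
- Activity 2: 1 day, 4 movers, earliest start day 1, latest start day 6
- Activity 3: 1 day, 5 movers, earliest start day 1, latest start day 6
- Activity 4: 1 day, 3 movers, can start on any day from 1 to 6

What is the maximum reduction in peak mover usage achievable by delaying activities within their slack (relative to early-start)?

10

Early-start peak: d1:15  d2:3  d3:0  d4:0  d5:0  d6:0 ⇒ 15.
Leveled (Activity 1@1, Activity 2@3, Activity 3@4, Activity 4@5): d1:3  d2:3  d3:4  d4:5  d5:3  d6:0 ⇒ 5.
Reduction 15 − 5 = 10.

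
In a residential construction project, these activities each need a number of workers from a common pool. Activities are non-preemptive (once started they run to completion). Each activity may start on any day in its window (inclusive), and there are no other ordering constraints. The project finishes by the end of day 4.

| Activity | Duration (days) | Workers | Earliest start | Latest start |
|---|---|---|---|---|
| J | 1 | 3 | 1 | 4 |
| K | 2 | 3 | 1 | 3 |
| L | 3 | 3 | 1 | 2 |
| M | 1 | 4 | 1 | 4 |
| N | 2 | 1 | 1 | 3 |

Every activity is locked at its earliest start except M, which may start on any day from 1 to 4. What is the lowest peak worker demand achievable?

M@1: d1:14  d2:7  d3:3  d4:0 → peak 14
M@2: d1:10  d2:11  d3:3  d4:0 → peak 11
M@3: d1:10  d2:7  d3:7  d4:0 → peak 10
M@4: d1:10  d2:7  d3:3  d4:4 → peak 10
Best is M@3, peak 10.

10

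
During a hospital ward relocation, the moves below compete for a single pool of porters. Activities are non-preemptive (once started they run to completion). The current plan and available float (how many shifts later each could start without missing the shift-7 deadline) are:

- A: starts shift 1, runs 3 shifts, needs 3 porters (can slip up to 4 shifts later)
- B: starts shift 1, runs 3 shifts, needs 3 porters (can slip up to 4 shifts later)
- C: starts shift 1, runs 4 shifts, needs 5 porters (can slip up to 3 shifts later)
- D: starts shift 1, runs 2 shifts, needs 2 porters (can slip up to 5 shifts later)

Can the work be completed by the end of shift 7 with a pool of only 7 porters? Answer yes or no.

yes

Schedule A@1, B@1, C@4, D@4: s1:6  s2:6  s3:6  s4:7  s5:7  s6:5  s7:5 — peak 7 ≤ 7.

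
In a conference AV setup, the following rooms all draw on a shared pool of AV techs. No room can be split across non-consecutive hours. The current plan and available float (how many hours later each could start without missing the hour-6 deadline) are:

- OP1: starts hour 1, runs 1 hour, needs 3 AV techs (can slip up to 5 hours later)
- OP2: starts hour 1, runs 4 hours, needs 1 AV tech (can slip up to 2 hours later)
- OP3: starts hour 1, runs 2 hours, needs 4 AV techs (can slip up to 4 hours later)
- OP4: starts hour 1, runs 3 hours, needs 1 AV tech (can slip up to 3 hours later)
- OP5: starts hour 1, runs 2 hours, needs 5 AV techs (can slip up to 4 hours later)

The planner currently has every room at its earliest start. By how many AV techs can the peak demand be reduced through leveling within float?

8

Early-start peak: h1:14  h2:11  h3:2  h4:1  h5:0  h6:0 ⇒ 14.
Leveled (OP1@1, OP2@1, OP3@2, OP4@1, OP5@4): h1:5  h2:6  h3:6  h4:6  h5:5  h6:0 ⇒ 6.
Reduction 14 − 6 = 8.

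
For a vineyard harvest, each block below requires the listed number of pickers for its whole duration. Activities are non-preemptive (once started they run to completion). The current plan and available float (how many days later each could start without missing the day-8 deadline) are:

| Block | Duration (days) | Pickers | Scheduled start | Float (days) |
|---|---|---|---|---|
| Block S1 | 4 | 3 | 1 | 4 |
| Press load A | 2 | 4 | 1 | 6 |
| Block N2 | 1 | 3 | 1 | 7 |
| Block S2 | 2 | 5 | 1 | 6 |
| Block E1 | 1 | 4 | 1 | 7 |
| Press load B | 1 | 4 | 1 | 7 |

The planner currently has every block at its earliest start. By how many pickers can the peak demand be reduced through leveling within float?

Early-start peak: d1:23  d2:12  d3:3  d4:3  d5:0  d6:0  d7:0  d8:0 ⇒ 23.
Leveled (Block S1@1, Press load A@1, Block N2@3, Block S2@5, Block E1@4, Press load B@7): d1:7  d2:7  d3:6  d4:7  d5:5  d6:5  d7:4  d8:0 ⇒ 7.
Reduction 23 − 7 = 16.

16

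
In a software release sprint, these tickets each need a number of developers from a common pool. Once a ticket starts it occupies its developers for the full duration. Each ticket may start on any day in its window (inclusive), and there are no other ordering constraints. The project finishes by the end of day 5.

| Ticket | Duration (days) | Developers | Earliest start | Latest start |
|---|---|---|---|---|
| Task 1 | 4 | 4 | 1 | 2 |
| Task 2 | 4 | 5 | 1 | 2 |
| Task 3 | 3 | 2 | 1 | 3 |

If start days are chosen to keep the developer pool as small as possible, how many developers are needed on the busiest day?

11

Schedule Task 1@1, Task 2@1, Task 3@1: d1:11  d2:11  d3:11  d4:9  d5:0 — peak 11.
No arrangement of the 12 feasible schedules does better.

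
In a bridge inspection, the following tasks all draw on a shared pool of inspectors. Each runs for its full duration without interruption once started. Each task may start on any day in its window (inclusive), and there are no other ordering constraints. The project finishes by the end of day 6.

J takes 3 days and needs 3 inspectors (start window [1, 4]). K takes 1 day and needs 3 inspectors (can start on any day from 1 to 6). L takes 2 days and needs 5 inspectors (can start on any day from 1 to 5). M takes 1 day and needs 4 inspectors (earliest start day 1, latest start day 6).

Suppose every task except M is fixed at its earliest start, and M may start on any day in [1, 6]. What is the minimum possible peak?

11

M@1: d1:15  d2:8  d3:3  d4:0  d5:0  d6:0 → peak 15
M@2: d1:11  d2:12  d3:3  d4:0  d5:0  d6:0 → peak 12
M@3: d1:11  d2:8  d3:7  d4:0  d5:0  d6:0 → peak 11
M@4: d1:11  d2:8  d3:3  d4:4  d5:0  d6:0 → peak 11
M@5: d1:11  d2:8  d3:3  d4:0  d5:4  d6:0 → peak 11
M@6: d1:11  d2:8  d3:3  d4:0  d5:0  d6:4 → peak 11
Best is M@3, peak 11.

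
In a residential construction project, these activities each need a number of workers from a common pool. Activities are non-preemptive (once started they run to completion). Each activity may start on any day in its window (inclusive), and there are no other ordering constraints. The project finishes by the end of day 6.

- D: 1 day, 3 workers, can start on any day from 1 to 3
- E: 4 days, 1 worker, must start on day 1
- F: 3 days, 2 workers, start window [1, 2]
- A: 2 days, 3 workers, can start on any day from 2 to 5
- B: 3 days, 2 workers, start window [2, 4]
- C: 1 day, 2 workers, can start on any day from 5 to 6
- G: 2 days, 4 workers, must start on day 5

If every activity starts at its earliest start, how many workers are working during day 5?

6

At early start, day 5 has: C, G.
Demand: 2 + 4 = 6.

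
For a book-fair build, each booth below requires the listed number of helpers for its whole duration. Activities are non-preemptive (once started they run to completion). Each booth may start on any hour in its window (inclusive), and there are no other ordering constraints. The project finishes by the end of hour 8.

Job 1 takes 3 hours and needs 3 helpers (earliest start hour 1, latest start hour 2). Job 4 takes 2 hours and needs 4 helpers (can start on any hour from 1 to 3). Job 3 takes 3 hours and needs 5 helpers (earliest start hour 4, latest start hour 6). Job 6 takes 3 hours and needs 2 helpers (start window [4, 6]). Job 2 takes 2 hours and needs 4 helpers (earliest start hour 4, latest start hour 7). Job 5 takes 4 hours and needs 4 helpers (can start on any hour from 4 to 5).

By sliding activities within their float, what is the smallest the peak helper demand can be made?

Early-start (Job 1@1, Job 4@1, Job 3@4, Job 6@4, Job 2@4, Job 5@4) gives peak 15: h1:7  h2:7  h3:3  h4:15  h5:15  h6:11  h7:4  h8:0.
Shift Job 2→7.
Schedule Job 1@1, Job 4@1, Job 3@4, Job 6@4, Job 2@7, Job 5@4: h1:7  h2:7  h3:3  h4:11  h5:11  h6:11  h7:8  h8:4 — peak 11.

11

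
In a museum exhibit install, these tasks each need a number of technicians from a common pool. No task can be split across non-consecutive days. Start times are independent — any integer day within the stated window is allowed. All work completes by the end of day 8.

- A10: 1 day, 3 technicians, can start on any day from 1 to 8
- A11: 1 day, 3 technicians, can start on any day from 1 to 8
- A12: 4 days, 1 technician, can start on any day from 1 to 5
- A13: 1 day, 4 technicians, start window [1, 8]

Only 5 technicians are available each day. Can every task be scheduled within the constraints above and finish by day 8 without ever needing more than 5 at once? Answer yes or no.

Schedule A10@1, A11@2, A12@1, A13@5: d1:4  d2:4  d3:1  d4:1  d5:4  d6:0  d7:0  d8:0 — peak 4 ≤ 5.

yes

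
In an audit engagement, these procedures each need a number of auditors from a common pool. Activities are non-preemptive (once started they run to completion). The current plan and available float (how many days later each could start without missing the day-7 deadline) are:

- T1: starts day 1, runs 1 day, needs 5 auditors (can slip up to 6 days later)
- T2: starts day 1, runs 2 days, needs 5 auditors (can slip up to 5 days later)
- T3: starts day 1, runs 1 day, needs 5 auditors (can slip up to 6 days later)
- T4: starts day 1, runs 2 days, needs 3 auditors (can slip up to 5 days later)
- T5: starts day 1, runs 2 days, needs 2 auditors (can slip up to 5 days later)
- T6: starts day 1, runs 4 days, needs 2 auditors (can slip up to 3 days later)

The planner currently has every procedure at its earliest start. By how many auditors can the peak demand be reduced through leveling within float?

15

Early-start peak: d1:22  d2:12  d3:2  d4:2  d5:0  d6:0  d7:0 ⇒ 22.
Leveled (T1@1, T2@2, T3@4, T4@5, T5@1, T6@3): d1:7  d2:7  d3:7  d4:7  d5:5  d6:5  d7:0 ⇒ 7.
Reduction 22 − 7 = 15.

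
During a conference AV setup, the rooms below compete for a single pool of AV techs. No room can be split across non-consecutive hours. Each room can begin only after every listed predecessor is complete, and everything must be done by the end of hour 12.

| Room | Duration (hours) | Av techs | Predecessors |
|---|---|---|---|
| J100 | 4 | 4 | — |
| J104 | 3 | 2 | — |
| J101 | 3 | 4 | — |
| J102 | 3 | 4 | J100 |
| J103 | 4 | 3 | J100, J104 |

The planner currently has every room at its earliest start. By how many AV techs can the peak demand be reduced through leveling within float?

3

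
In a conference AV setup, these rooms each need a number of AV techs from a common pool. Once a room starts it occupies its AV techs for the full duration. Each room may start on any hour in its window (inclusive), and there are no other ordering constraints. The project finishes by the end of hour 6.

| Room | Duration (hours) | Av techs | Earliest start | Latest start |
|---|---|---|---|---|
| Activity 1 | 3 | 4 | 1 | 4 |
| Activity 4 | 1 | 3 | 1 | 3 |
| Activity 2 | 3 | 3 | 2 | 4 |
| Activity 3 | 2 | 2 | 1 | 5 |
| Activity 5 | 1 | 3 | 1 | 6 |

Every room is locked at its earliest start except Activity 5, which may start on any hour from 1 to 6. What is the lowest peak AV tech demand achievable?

Activity 5@1: h1:12  h2:9  h3:7  h4:3  h5:0  h6:0 → peak 12
Activity 5@2: h1:9  h2:12  h3:7  h4:3  h5:0  h6:0 → peak 12
Activity 5@3: h1:9  h2:9  h3:10  h4:3  h5:0  h6:0 → peak 10
Activity 5@4: h1:9  h2:9  h3:7  h4:6  h5:0  h6:0 → peak 9
Activity 5@5: h1:9  h2:9  h3:7  h4:3  h5:3  h6:0 → peak 9
Activity 5@6: h1:9  h2:9  h3:7  h4:3  h5:0  h6:3 → peak 9
Best is Activity 5@4, peak 9.

9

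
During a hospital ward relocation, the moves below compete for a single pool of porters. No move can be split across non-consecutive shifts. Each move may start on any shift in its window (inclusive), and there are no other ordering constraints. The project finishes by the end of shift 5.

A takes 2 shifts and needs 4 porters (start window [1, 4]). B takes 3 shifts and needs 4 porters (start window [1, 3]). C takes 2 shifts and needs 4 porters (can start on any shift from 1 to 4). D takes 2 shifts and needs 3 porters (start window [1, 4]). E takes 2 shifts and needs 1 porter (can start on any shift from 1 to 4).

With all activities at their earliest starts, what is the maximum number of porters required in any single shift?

Early-start schedule: A@1, B@1, C@1, D@1, E@1.
Load per shift: shift 1: 16, shift 2: 16, shift 3: 4, shift 4: 0, shift 5: 0.
Peak is 16.

16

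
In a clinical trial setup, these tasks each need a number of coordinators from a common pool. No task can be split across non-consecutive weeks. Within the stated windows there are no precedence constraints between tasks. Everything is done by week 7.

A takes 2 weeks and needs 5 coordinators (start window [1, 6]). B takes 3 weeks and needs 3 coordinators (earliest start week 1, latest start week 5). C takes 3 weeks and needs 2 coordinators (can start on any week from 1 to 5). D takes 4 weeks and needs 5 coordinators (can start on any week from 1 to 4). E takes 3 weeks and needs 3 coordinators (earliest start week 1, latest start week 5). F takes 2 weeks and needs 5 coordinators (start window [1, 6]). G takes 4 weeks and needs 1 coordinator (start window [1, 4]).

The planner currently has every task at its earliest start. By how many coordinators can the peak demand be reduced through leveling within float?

13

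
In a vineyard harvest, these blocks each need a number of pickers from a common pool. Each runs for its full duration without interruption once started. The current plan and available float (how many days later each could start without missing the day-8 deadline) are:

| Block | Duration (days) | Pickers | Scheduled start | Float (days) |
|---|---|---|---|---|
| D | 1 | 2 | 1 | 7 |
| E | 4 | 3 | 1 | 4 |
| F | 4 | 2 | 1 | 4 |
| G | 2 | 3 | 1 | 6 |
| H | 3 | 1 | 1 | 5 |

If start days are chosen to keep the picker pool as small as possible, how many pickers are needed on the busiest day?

Early-start (D@1, E@1, F@1, G@1, H@1) gives peak 11: d1:11  d2:9  d3:6  d4:5  d5:0  d6:0  d7:0  d8:0.
Shift F→2, G→5, H→6.
Schedule D@1, E@1, F@2, G@5, H@6: d1:5  d2:5  d3:5  d4:5  d5:5  d6:4  d7:1  d8:1 — peak 5.

5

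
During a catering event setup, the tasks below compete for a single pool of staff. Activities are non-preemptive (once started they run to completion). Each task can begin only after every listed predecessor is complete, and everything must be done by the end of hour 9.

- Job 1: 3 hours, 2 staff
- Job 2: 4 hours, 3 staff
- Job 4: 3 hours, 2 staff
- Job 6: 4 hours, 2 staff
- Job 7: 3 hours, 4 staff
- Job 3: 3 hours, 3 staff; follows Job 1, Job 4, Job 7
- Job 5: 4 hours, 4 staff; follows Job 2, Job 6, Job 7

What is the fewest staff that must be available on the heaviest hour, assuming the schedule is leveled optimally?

9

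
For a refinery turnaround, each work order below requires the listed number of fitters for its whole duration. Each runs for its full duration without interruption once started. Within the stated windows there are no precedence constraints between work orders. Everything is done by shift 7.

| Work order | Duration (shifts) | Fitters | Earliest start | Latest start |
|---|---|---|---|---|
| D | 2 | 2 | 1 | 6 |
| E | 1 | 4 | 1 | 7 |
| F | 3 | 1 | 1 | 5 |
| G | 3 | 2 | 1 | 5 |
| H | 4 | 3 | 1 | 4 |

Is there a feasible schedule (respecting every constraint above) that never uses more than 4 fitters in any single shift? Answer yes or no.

no

Total fitter-shifts = 29; over 7 shifts the average is 29/7 > 4, so some shift must exceed 4.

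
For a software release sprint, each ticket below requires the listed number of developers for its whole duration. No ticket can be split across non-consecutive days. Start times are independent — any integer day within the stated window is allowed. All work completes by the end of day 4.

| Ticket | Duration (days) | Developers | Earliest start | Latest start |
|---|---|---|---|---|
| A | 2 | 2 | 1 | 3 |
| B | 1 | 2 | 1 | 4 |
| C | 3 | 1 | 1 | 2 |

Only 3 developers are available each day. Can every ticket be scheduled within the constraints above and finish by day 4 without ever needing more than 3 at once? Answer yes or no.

yes

Schedule A@1, B@3, C@1: d1:3  d2:3  d3:3  d4:0 — peak 3 ≤ 3.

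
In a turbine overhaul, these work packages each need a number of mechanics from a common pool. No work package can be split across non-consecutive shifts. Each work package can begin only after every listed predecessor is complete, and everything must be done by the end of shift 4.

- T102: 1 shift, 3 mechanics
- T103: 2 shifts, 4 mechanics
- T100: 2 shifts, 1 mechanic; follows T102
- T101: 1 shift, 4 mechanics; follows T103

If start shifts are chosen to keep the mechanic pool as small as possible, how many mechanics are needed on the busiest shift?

5

Early-start (T102@1, T103@1, T100@2, T101@3) gives peak 7: s1:7  s2:5  s3:5  s4:0.
Shift T103→2, T101→4.
Schedule T102@1, T103@2, T100@2, T101@4: s1:3  s2:5  s3:5  s4:4 — peak 5.
Total mechanic-shifts = 17 over 4 shifts ⇒ peak ≥ ⌈17/4⌉ = 5, so 5 is optimal.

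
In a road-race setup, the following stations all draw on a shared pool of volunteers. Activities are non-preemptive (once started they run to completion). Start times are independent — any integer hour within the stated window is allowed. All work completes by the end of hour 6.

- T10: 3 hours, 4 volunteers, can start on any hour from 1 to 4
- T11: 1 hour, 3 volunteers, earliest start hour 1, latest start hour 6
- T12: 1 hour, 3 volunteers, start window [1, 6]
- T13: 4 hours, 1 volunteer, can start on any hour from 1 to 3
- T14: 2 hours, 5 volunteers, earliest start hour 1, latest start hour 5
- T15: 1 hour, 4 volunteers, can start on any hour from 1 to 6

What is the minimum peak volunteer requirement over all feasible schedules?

7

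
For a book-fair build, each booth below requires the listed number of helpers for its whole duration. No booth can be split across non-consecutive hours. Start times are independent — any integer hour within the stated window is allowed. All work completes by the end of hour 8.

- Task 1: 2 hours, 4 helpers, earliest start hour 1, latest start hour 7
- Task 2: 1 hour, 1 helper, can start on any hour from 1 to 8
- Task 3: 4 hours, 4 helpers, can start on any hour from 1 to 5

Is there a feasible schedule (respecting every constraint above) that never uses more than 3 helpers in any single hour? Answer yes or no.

no

Total helper-hours = 25; over 8 hours the average is 25/8 > 3, so some hour must exceed 3.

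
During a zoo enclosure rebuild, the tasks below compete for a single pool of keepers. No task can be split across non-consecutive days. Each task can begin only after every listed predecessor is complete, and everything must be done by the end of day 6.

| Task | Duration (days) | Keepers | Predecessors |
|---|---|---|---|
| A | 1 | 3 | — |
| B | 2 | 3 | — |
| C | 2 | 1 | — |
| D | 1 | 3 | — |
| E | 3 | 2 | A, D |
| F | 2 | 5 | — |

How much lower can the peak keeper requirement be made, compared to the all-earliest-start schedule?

9

Early-start peak: d1:15  d2:11  d3:2  d4:2  d5:0  d6:0 ⇒ 15.
Leveled (A@1, B@2, C@2, D@1, E@2, F@5): d1:6  d2:6  d3:6  d4:2  d5:5  d6:5 ⇒ 6.
Reduction 15 − 6 = 9.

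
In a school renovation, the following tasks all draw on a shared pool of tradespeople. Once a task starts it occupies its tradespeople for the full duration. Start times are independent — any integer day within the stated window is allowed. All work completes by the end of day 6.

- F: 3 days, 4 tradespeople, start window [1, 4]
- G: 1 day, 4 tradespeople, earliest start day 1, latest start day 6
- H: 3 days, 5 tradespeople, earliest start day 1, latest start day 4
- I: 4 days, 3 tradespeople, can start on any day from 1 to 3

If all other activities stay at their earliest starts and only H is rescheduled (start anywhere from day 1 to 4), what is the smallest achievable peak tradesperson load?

11

H@1: d1:16  d2:12  d3:12  d4:3  d5:0  d6:0 → peak 16
H@2: d1:11  d2:12  d3:12  d4:8  d5:0  d6:0 → peak 12
H@3: d1:11  d2:7  d3:12  d4:8  d5:5  d6:0 → peak 12
H@4: d1:11  d2:7  d3:7  d4:8  d5:5  d6:5 → peak 11
Best is H@4, peak 11.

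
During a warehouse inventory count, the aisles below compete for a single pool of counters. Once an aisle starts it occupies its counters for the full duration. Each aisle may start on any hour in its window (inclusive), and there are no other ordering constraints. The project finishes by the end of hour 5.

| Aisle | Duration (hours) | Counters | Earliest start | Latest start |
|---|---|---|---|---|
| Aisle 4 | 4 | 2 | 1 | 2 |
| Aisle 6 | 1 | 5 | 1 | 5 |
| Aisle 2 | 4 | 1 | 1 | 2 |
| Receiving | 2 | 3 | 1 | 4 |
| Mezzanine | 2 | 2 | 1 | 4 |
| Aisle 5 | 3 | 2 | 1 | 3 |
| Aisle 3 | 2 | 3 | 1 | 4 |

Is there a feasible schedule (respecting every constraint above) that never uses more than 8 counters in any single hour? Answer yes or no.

yes

Schedule Aisle 4@1, Aisle 6@5, Aisle 2@1, Receiving@1, Mezzanine@1, Aisle 5@3, Aisle 3@3: h1:8  h2:8  h3:8  h4:8  h5:7 — peak 8 ≤ 8.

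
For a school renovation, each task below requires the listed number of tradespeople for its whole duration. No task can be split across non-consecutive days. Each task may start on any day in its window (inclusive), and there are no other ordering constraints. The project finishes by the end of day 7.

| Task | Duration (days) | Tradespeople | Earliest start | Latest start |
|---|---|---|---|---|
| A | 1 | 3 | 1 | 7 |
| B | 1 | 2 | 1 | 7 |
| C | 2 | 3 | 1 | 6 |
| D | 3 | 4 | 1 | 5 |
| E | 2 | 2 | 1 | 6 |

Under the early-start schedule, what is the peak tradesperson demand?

14

Early-start schedule: A@1, B@1, C@1, D@1, E@1.
Load per day: day 1: 14, day 2: 9, day 3: 4, day 4: 0, day 5: 0, day 6: 0, day 7: 0.
Peak is 14.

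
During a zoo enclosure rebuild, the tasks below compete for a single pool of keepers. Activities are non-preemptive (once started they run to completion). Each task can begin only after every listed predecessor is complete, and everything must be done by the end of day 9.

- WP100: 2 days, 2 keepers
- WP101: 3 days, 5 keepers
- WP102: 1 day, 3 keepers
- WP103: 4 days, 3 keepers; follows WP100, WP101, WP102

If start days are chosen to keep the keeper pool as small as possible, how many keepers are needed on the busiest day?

Early-start (WP100@1, WP101@1, WP102@1, WP103@4) gives peak 10: d1:10  d2:7  d3:5  d4:3  d5:3  d6:3  d7:3  d8:0  d9:0.
Shift WP101→3, WP103→6.
Schedule WP100@1, WP101@3, WP102@1, WP103@6: d1:5  d2:2  d3:5  d4:5  d5:5  d6:3  d7:3  d8:3  d9:3 — peak 5.

5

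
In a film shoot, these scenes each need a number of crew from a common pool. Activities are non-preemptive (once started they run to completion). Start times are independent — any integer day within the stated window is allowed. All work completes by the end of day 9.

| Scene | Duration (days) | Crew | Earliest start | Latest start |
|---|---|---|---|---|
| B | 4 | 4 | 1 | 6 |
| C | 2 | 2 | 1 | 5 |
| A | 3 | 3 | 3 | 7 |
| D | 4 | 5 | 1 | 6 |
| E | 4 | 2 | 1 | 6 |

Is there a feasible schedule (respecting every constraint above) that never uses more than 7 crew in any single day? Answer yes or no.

yes

Schedule B@1, C@1, A@3, D@6, E@5: d1:6  d2:6  d3:7  d4:7  d5:5  d6:7  d7:7  d8:7  d9:5 — peak 7 ≤ 7.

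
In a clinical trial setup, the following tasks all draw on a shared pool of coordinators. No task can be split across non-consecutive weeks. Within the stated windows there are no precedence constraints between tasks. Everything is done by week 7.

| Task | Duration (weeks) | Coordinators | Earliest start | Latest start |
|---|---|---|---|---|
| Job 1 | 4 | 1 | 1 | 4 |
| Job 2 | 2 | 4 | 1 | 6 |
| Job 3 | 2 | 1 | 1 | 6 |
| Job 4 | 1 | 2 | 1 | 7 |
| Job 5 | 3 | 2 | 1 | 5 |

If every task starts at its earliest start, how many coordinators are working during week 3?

At early start, week 3 has: Job 1, Job 5.
Demand: 1 + 2 = 3.

3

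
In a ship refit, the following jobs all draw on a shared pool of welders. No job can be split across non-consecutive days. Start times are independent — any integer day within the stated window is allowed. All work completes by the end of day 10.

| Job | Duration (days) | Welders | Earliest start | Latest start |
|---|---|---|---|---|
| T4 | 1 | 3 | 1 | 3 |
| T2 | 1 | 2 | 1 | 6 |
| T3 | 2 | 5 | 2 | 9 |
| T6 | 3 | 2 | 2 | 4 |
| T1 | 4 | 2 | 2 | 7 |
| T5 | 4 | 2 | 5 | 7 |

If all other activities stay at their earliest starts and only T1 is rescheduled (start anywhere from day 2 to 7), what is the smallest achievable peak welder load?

7

T1@2: d1:5  d2:9  d3:9  d4:4  d5:4  d6:2  d7:2  d8:2  d9:0  d10:0 → peak 9
T1@3: d1:5  d2:7  d3:9  d4:4  d5:4  d6:4  d7:2  d8:2  d9:0  d10:0 → peak 9
T1@4: d1:5  d2:7  d3:7  d4:4  d5:4  d6:4  d7:4  d8:2  d9:0  d10:0 → peak 7
T1@5: d1:5  d2:7  d3:7  d4:2  d5:4  d6:4  d7:4  d8:4  d9:0  d10:0 → peak 7
T1@6: d1:5  d2:7  d3:7  d4:2  d5:2  d6:4  d7:4  d8:4  d9:2  d10:0 → peak 7
T1@7: d1:5  d2:7  d3:7  d4:2  d5:2  d6:2  d7:4  d8:4  d9:2  d10:2 → peak 7
Best is T1@4, peak 7.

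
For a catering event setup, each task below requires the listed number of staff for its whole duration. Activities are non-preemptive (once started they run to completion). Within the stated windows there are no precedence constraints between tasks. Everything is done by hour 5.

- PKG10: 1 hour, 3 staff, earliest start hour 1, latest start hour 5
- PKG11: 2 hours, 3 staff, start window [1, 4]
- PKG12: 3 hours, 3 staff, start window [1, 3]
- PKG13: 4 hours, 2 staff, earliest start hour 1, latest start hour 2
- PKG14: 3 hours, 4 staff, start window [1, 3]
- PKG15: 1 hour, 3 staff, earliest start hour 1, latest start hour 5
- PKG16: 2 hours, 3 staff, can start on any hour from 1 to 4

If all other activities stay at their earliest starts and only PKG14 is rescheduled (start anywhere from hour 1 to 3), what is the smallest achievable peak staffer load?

PKG14@1: h1:21  h2:15  h3:9  h4:2  h5:0 → peak 21
PKG14@2: h1:17  h2:15  h3:9  h4:6  h5:0 → peak 17
PKG14@3: h1:17  h2:11  h3:9  h4:6  h5:4 → peak 17
Best is PKG14@2, peak 17.

17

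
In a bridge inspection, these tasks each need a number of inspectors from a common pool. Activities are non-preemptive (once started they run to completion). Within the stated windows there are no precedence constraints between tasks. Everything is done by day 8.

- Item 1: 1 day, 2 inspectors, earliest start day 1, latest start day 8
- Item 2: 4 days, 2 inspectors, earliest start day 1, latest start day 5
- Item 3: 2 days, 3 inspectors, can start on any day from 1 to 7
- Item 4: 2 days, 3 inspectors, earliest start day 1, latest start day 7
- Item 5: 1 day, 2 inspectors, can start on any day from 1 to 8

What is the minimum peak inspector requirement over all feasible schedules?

4

Early-start (Item 1@1, Item 2@1, Item 3@1, Item 4@1, Item 5@1) gives peak 12: d1:12  d2:8  d3:2  d4:2  d5:0  d6:0  d7:0  d8:0.
Shift Item 3→5, Item 4→7, Item 5→2.
Schedule Item 1@1, Item 2@1, Item 3@5, Item 4@7, Item 5@2: d1:4  d2:4  d3:2  d4:2  d5:3  d6:3  d7:3  d8:3 — peak 4.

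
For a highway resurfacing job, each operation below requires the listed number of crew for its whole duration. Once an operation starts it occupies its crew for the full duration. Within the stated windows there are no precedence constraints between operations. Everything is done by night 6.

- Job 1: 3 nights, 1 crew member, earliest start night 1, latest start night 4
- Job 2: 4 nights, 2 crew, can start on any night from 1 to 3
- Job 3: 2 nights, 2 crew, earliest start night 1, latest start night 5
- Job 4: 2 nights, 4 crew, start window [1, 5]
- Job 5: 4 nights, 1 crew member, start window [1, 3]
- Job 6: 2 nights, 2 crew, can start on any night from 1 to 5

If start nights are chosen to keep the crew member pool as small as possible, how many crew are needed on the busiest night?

6

Early-start (Job 1@1, Job 2@1, Job 3@1, Job 4@1, Job 5@1, Job 6@1) gives peak 12: n1:12  n2:12  n3:4  n4:3  n5:0  n6:0.
Shift Job 4→5, Job 6→3.
Schedule Job 1@1, Job 2@1, Job 3@1, Job 4@5, Job 5@1, Job 6@3: n1:6  n2:6  n3:6  n4:5  n5:4  n6:4 — peak 6.
Total crew member-nights = 31 over 6 nights ⇒ peak ≥ ⌈31/6⌉ = 6, so 6 is optimal.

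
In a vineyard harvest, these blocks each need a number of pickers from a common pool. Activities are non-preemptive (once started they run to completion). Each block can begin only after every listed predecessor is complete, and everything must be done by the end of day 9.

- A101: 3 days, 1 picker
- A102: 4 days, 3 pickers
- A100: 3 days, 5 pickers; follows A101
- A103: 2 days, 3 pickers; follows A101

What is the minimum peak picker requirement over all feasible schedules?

5

Early-start (A101@1, A102@1, A100@4, A103@4) gives peak 11: d1:4  d2:4  d3:4  d4:11  d5:8  d6:5  d7:0  d8:0  d9:0.
Shift A100→5, A103→8.
Schedule A101@1, A102@1, A100@5, A103@8: d1:4  d2:4  d3:4  d4:3  d5:5  d6:5  d7:5  d8:3  d9:3 — peak 5.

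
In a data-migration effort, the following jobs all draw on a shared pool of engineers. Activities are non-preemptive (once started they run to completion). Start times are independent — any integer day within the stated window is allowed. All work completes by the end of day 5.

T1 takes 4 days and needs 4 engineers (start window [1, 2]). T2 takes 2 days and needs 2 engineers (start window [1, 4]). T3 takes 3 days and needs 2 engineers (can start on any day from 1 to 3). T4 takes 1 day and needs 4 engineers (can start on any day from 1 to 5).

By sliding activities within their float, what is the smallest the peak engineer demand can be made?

6

Early-start (T1@1, T2@1, T3@1, T4@1) gives peak 12: d1:12  d2:8  d3:6  d4:4  d5:0.
Shift T3→3, T4→5.
Schedule T1@1, T2@1, T3@3, T4@5: d1:6  d2:6  d3:6  d4:6  d5:6 — peak 6.
Total engineer-days = 30 over 5 days ⇒ peak ≥ ⌈30/5⌉ = 6, so 6 is optimal.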